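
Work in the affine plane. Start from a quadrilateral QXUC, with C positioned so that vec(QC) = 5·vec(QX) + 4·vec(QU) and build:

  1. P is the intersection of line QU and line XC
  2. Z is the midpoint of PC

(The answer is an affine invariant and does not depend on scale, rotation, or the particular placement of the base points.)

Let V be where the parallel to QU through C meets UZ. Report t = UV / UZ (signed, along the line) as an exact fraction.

t = 2

Work in coordinates with Q = (0, 0), X = (1, 0), U = (0, 1), C = (5, 4).
1. P is the intersection of line QU and line XC ⇒ P = (0, -1)
2. Z is the midpoint of PC ⇒ Z = (5/2, 3/2)
through C parallel to QU: direction (0, 1); meets UZ at V = (5, 2)
V = U + t·(Z−U) with t = 2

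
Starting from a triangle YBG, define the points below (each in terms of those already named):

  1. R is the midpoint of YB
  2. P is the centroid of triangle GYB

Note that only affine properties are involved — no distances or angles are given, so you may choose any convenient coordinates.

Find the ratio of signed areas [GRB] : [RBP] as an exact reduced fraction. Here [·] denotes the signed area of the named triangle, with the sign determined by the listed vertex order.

Assign Y = (0, 0), B = (1, 0), G = (0, 1) — the answer is frame-independent, so this choice is without loss of generality.
1. R is the midpoint of YB ⇒ R = (1/2, 0)
2. P is the centroid of triangle GYB ⇒ P = (1/3, 1/3)
2·[GRB] = 1/2, 2·[RBP] = 1/6
[GRB]:[RBP] = 1/2:1/6 = 3

[GRB]:[RBP] = 3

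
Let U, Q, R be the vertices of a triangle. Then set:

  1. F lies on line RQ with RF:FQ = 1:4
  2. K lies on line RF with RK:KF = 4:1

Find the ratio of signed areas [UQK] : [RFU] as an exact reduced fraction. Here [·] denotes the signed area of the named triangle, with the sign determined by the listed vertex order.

Assign U = (0, 0), Q = (1, 0), R = (0, 1) — the answer is frame-independent, so this choice is without loss of generality.
1. F lies on line RQ with RF:FQ = 1:4 ⇒ F = (1/5, 4/5)
2. K lies on line RF with RK:KF = 4:1 ⇒ K = (4/25, 21/25)
2·[UQK] = 21/25, 2·[RFU] = -1/5
[UQK]:[RFU] = 21/25:-1/5 = -21/5

[UQK]:[RFU] = -21/5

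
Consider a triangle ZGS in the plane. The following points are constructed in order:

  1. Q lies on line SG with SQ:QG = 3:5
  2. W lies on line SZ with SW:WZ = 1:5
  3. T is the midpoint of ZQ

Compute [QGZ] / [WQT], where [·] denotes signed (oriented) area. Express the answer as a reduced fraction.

Work in coordinates with Z = (0, 0), G = (1, 0), S = (0, 1).
1. Q lies on line SG with SQ:QG = 3:5 ⇒ Q = (3/8, 5/8)
2. W lies on line SZ with SW:WZ = 1:5 ⇒ W = (0, 5/6)
3. T is the midpoint of ZQ ⇒ T = (3/16, 5/16)
2·[QGZ] = -5/8, 2·[WQT] = -5/32
[QGZ]:[WQT] = -5/8:-5/32 = 4

[QGZ]:[WQT] = 4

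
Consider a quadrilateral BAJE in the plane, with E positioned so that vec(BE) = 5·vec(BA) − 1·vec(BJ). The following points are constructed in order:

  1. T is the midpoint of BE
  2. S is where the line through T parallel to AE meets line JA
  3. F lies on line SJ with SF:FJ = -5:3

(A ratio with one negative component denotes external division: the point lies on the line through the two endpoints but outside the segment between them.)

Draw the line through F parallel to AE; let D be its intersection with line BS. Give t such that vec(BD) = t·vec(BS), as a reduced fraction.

Work in coordinates with B = (0, 0), A = (1, 0), J = (0, 1), E = (5, -1).
1. T is the midpoint of BE ⇒ T = (5/2, -1/2)
2. S is where the line through T parallel to AE meets line JA ⇒ S = (7/6, -1/6)
3. F lies on line SJ with SF:FJ = -5:3 ⇒ F = (-7/4, 11/4)
through F parallel to AE: direction (4, -1); meets BS at D = (259/12, -37/12)
D = B + t·(S−B) with t = 37/2

t = 37/2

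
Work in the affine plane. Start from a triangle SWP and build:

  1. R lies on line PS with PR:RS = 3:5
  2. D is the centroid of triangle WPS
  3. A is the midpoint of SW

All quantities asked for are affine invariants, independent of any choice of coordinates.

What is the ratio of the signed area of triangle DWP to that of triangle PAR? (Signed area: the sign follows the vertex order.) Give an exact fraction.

Set S = (0, 0), W = (1, 0), P = (0, 1); any affine frame gives the same invariant.
1. R lies on line PS with PR:RS = 3:5 ⇒ R = (0, 5/8)
2. D is the centroid of triangle WPS ⇒ D = (1/3, 1/3)
3. A is the midpoint of SW ⇒ A = (1/2, 0)
2·[DWP] = 1/3, 2·[PAR] = -3/16
[DWP]:[PAR] = 1/3:-3/16 = -16/9

[DWP]:[PAR] = -16/9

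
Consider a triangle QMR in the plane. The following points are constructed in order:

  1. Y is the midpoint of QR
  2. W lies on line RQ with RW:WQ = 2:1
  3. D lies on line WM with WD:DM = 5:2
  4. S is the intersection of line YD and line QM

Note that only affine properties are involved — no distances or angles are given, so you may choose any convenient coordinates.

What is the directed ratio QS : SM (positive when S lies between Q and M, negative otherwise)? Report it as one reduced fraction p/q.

QS:SM = 15/2

Choose coordinates Q = (0, 0), M = (1, 0), R = (0, 1).
1. Y is the midpoint of QR ⇒ Y = (0, 1/2)
2. W lies on line RQ with RW:WQ = 2:1 ⇒ W = (0, 1/3)
3. D lies on line WM with WD:DM = 5:2 ⇒ D = (5/7, 2/21)
4. S is the intersection of line YD and line QM ⇒ S = (15/17, 0)
S = Q + t·(M−Q) with t = 15/17, so QS:SM = t:(1−t) = 15/17:2/17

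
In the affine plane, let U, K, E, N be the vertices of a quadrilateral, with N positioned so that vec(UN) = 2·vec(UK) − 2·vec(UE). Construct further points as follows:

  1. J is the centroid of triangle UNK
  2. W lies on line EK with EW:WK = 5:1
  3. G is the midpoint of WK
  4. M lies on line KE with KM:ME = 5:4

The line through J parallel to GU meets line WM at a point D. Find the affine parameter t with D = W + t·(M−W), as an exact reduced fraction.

t = -2

Choose coordinates U = (0, 0), K = (1, 0), E = (0, 1), N = (2, -2).
1. J is the centroid of triangle UNK ⇒ J = (1, -2/3)
2. W lies on line EK with EW:WK = 5:1 ⇒ W = (5/6, 1/6)
3. G is the midpoint of WK ⇒ G = (11/12, 1/12)
4. M lies on line KE with KM:ME = 5:4 ⇒ M = (4/9, 5/9)
through J parallel to GU: direction (-11/12, -1/12); meets WM at D = (29/18, -11/18)
D = W + t·(M−W) with t = -2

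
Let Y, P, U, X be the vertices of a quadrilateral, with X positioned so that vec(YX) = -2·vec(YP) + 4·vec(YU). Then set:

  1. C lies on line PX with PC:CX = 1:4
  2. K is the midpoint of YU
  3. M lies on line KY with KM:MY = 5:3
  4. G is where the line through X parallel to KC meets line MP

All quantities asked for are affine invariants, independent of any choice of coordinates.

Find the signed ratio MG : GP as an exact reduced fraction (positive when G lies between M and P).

MG:GP = -17/20

Assign Y = (0, 0), P = (1, 0), U = (0, 1), X = (-2, 4) — the answer is frame-independent, so this choice is without loss of generality.
1. C lies on line PX with PC:CX = 1:4 ⇒ C = (2/5, 4/5)
2. K is the midpoint of YU ⇒ K = (0, 1/2)
3. M lies on line KY with KM:MY = 5:3 ⇒ M = (0, 3/16)
4. G is where the line through X parallel to KC meets line MP ⇒ G = (-17/3, 5/4)
G = M + t·(P−M) with t = -17/3, so MG:GP = t:(1−t) = -17/3:20/3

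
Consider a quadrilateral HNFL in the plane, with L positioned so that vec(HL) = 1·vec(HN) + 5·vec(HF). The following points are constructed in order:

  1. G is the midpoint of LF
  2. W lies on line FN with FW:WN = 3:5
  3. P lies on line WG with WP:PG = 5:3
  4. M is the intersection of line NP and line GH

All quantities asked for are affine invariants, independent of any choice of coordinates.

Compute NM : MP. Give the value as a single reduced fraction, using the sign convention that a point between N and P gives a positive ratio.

NM:MP = -128/13

Work in coordinates with H = (0, 0), N = (1, 0), F = (0, 1), L = (1, 5).
1. G is the midpoint of LF ⇒ G = (1/2, 3)
2. W lies on line FN with FW:WN = 3:5 ⇒ W = (3/8, 5/8)
3. P lies on line WG with WP:PG = 5:3 ⇒ P = (29/64, 135/64)
4. M is the intersection of line NP and line GH ⇒ M = (9/23, 54/23)
M = N + t·(P−N) with t = 128/115, so NM:MP = t:(1−t) = 128/115:-13/115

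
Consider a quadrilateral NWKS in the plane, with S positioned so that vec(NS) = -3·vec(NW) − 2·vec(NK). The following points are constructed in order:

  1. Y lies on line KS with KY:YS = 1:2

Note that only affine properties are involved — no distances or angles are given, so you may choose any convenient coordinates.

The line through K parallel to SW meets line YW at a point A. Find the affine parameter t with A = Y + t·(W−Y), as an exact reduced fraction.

t = -1/2

Assign N = (0, 0), W = (1, 0), K = (0, 1), S = (-3, -2) — the answer is frame-independent, so this choice is without loss of generality.
1. Y lies on line KS with KY:YS = 1:2 ⇒ Y = (-1, 0)
through K parallel to SW: direction (4, 2); meets YW at A = (-2, 0)
A = Y + t·(W−Y) with t = -1/2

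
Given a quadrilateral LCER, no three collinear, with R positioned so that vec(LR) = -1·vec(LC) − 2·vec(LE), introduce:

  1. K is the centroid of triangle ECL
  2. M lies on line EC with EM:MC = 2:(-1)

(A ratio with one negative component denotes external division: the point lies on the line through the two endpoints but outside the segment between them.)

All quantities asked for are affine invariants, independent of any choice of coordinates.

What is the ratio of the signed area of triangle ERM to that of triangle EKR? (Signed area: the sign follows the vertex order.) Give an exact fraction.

Choose coordinates L = (0, 0), C = (1, 0), E = (0, 1), R = (-1, -2).
1. K is the centroid of triangle ECL ⇒ K = (1/3, 1/3)
2. M lies on line EC with EM:MC = 2:(-1) ⇒ M = (2, -1)
2·[ERM] = 8, 2·[EKR] = -5/3
[ERM]:[EKR] = 8:-5/3 = -24/5

[ERM]:[EKR] = -24/5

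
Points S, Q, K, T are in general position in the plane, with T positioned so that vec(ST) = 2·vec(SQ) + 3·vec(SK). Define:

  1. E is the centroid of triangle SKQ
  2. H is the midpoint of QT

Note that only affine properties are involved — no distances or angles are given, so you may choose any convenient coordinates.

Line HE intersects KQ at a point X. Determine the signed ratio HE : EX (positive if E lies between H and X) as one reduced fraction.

HE:EX = -7

Set S = (0, 0), Q = (1, 0), K = (0, 1), T = (2, 3); any affine frame gives the same invariant.
1. E is the centroid of triangle SKQ ⇒ E = (1/3, 1/3)
2. H is the midpoint of QT ⇒ H = (3/2, 3/2)
line HE meets KQ at X = (1/2, 1/2)
E = H + t·(X−H) with t = 7/6, so HE:EX = 7/6:-1/6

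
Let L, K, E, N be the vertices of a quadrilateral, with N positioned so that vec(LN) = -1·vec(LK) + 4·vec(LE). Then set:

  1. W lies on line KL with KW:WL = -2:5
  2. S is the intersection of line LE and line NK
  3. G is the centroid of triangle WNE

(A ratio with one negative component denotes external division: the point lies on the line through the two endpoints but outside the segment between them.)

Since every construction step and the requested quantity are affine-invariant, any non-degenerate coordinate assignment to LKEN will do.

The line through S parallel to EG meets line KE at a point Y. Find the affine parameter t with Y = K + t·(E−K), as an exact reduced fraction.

Choose coordinates L = (0, 0), K = (1, 0), E = (0, 1), N = (-1, 4).
1. W lies on line KL with KW:WL = -2:5 ⇒ W = (5/3, 0)
2. S is the intersection of line LE and line NK ⇒ S = (0, 2)
3. G is the centroid of triangle WNE ⇒ G = (2/9, 5/3)
through S parallel to EG: direction (2/9, 2/3); meets KE at Y = (-1/4, 5/4)
Y = K + t·(E−K) with t = 5/4

t = 5/4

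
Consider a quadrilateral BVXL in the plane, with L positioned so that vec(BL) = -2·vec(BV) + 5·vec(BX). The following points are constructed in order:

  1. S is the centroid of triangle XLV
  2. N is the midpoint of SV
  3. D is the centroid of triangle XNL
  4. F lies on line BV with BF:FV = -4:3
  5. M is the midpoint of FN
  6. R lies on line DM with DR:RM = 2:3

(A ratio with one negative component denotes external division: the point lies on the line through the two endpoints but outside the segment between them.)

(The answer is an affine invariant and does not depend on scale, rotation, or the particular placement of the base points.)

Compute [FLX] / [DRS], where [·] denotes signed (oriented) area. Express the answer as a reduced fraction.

[FLX]:[DRS] = -70

Assign B = (0, 0), V = (1, 0), X = (0, 1), L = (-2, 5) — the answer is frame-independent, so this choice is without loss of generality.
1. S is the centroid of triangle XLV ⇒ S = (-1/3, 2)
2. N is the midpoint of SV ⇒ N = (1/3, 1)
3. D is the centroid of triangle XNL ⇒ D = (-5/9, 7/3)
4. F lies on line BV with BF:FV = -4:3 ⇒ F = (4, 0)
5. M is the midpoint of FN ⇒ M = (13/6, 1/2)
6. R lies on line DM with DR:RM = 2:3 ⇒ R = (8/15, 8/5)
2·[FLX] = 14, 2·[DRS] = -1/5
[FLX]:[DRS] = 14:-1/5 = -70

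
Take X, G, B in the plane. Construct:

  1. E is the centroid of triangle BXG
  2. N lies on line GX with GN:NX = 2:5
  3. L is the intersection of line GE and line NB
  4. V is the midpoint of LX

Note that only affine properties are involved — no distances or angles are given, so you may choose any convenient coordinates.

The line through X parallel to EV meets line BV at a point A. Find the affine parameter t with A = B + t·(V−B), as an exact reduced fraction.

t = 1/2

Choose coordinates X = (0, 0), G = (1, 0), B = (0, 1).
1. E is the centroid of triangle BXG ⇒ E = (1/3, 1/3)
2. N lies on line GX with GN:NX = 2:5 ⇒ N = (5/7, 0)
3. L is the intersection of line GE and line NB ⇒ L = (5/9, 2/9)
4. V is the midpoint of LX ⇒ V = (5/18, 1/9)
through X parallel to EV: direction (-1/18, -2/9); meets BV at A = (5/36, 5/9)
A = B + t·(V−B) with t = 1/2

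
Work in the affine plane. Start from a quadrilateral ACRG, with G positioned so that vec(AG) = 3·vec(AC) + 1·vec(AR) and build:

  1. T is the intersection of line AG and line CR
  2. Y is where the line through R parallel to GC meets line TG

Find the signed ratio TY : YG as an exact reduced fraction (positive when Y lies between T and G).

TY:YG = -3/4

Choose coordinates A = (0, 0), C = (1, 0), R = (0, 1), G = (3, 1).
1. T is the intersection of line AG and line CR ⇒ T = (3/4, 1/4)
2. Y is where the line through R parallel to GC meets line TG ⇒ Y = (-6, -2)
Y = T + t·(G−T) with t = -3, so TY:YG = t:(1−t) = -3:4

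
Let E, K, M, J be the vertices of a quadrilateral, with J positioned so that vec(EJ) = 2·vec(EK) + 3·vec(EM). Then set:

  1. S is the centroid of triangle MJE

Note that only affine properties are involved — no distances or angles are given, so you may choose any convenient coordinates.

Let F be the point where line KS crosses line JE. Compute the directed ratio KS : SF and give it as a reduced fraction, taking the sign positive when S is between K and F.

Set E = (0, 0), K = (1, 0), M = (0, 1), J = (2, 3); any affine frame gives the same invariant.
1. S is the centroid of triangle MJE ⇒ S = (2/3, 4/3)
line KS meets JE at F = (8/11, 12/11)
S = K + t·(F−K) with t = 11/9, so KS:SF = 11/9:-2/9

KS:SF = -11/2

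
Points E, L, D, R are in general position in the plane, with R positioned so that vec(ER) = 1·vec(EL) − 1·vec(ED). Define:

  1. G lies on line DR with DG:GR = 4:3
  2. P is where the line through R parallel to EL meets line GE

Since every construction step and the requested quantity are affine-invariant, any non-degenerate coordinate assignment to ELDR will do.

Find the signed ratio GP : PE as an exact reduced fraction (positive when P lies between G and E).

Work in coordinates with E = (0, 0), L = (1, 0), D = (0, 1), R = (1, -1).
1. G lies on line DR with DG:GR = 4:3 ⇒ G = (4/7, -1/7)
2. P is where the line through R parallel to EL meets line GE ⇒ P = (4, -1)
P = G + t·(E−G) with t = -6, so GP:PE = t:(1−t) = -6:7

GP:PE = -6/7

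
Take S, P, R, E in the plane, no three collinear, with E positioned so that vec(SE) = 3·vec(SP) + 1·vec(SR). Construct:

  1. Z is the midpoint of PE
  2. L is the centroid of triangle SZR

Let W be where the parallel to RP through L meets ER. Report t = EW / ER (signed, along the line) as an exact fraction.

Set S = (0, 0), P = (1, 0), R = (0, 1), E = (3, 1); any affine frame gives the same invariant.
1. Z is the midpoint of PE ⇒ Z = (2, 1/2)
2. L is the centroid of triangle SZR ⇒ L = (2/3, 1/2)
through L parallel to RP: direction (1, -1); meets ER at W = (1/6, 1)
W = E + t·(R−E) with t = 17/18

t = 17/18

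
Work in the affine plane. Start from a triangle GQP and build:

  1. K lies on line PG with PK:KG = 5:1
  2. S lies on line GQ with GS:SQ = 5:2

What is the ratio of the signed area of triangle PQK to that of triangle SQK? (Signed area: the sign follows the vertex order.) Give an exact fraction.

[PQK]:[SQK] = -35/2

Choose coordinates G = (0, 0), Q = (1, 0), P = (0, 1).
1. K lies on line PG with PK:KG = 5:1 ⇒ K = (0, 1/6)
2. S lies on line GQ with GS:SQ = 5:2 ⇒ S = (5/7, 0)
2·[PQK] = -5/6, 2·[SQK] = 1/21
[PQK]:[SQK] = -5/6:1/21 = -35/2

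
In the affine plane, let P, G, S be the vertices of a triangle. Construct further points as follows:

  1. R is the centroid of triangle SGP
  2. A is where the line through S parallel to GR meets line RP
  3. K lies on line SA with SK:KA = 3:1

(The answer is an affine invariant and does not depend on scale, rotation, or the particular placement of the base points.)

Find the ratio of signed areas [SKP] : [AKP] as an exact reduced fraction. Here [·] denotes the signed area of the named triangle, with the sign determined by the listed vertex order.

[SKP]:[AKP] = -3

Assign P = (0, 0), G = (1, 0), S = (0, 1) — the answer is frame-independent, so this choice is without loss of generality.
1. R is the centroid of triangle SGP ⇒ R = (1/3, 1/3)
2. A is where the line through S parallel to GR meets line RP ⇒ A = (2/3, 2/3)
3. K lies on line SA with SK:KA = 3:1 ⇒ K = (1/2, 3/4)
2·[SKP] = -1/2, 2·[AKP] = 1/6
[SKP]:[AKP] = -1/2:1/6 = -3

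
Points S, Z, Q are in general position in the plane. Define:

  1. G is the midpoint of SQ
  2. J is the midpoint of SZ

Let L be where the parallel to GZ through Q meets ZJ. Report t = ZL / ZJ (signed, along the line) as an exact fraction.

Work in coordinates with S = (0, 0), Z = (1, 0), Q = (0, 1).
1. G is the midpoint of SQ ⇒ G = (0, 1/2)
2. J is the midpoint of SZ ⇒ J = (1/2, 0)
through Q parallel to GZ: direction (1, -1/2); meets ZJ at L = (2, 0)
L = Z + t·(J−Z) with t = -2

t = -2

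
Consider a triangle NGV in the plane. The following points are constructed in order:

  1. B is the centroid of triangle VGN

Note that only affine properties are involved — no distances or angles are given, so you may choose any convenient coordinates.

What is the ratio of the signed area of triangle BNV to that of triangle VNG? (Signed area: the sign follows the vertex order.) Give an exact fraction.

[BNV]:[VNG] = -1/3

Choose coordinates N = (0, 0), G = (1, 0), V = (0, 1).
1. B is the centroid of triangle VGN ⇒ B = (1/3, 1/3)
2·[BNV] = -1/3, 2·[VNG] = 1
[BNV]:[VNG] = -1/3:1 = -1/3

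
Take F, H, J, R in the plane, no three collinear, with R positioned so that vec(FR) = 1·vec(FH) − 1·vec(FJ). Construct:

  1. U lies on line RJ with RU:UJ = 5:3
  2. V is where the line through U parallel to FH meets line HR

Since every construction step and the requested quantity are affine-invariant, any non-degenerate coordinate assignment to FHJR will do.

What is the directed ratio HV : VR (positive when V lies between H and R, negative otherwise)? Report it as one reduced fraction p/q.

Assign F = (0, 0), H = (1, 0), J = (0, 1), R = (1, -1) — the answer is frame-independent, so this choice is without loss of generality.
1. U lies on line RJ with RU:UJ = 5:3 ⇒ U = (3/8, 1/4)
2. V is where the line through U parallel to FH meets line HR ⇒ V = (1, 1/4)
V = H + t·(R−H) with t = -1/4, so HV:VR = t:(1−t) = -1/4:5/4

HV:VR = -1/5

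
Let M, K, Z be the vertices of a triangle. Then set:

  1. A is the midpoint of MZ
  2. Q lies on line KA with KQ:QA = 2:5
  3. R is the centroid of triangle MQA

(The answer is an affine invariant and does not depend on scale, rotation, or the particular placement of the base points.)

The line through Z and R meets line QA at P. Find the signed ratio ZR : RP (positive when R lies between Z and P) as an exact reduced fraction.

Choose coordinates M = (0, 0), K = (1, 0), Z = (0, 1).
1. A is the midpoint of MZ ⇒ A = (0, 1/2)
2. Q lies on line KA with KQ:QA = 2:5 ⇒ Q = (5/7, 1/7)
3. R is the centroid of triangle MQA ⇒ R = (5/21, 3/14)
line ZR meets QA at P = (5/28, 23/56)
R = Z + t·(P−Z) with t = 4/3, so ZR:RP = 4/3:-1/3

ZR:RP = -4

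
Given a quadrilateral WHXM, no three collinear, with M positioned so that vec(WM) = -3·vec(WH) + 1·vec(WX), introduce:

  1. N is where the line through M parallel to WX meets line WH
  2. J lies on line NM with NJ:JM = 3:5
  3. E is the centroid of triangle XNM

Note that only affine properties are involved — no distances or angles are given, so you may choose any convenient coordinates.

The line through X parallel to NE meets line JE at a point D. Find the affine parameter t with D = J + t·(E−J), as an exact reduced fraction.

t = 11/3

Choose coordinates W = (0, 0), H = (1, 0), X = (0, 1), M = (-3, 1).
1. N is where the line through M parallel to WX meets line WH ⇒ N = (-3, 0)
2. J lies on line NM with NJ:JM = 3:5 ⇒ J = (-3, 3/8)
3. E is the centroid of triangle XNM ⇒ E = (-2, 2/3)
through X parallel to NE: direction (1, 2/3); meets JE at D = (2/3, 13/9)
D = J + t·(E−J) with t = 11/3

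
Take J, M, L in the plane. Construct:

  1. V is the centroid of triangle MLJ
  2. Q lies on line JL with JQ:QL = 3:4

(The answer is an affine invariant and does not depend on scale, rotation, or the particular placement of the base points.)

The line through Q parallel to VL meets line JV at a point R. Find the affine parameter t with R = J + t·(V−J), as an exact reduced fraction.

t = 3/7

Choose coordinates J = (0, 0), M = (1, 0), L = (0, 1).
1. V is the centroid of triangle MLJ ⇒ V = (1/3, 1/3)
2. Q lies on line JL with JQ:QL = 3:4 ⇒ Q = (0, 3/7)
through Q parallel to VL: direction (-1/3, 2/3); meets JV at R = (1/7, 1/7)
R = J + t·(V−J) with t = 3/7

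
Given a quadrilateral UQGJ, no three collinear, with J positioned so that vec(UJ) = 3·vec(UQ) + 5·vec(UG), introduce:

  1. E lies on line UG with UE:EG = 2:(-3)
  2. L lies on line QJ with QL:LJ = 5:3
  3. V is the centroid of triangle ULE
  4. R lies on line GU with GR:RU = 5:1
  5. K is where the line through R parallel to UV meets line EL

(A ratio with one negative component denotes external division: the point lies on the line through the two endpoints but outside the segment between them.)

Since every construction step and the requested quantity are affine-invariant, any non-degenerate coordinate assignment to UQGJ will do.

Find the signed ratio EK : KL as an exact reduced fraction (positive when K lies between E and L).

EK:KL = 13/11

Choose coordinates U = (0, 0), Q = (1, 0), G = (0, 1), J = (3, 5).
1. E lies on line UG with UE:EG = 2:(-3) ⇒ E = (0, -2)
2. L lies on line QJ with QL:LJ = 5:3 ⇒ L = (9/4, 25/8)
3. V is the centroid of triangle ULE ⇒ V = (3/4, 3/8)
4. R lies on line GU with GR:RU = 5:1 ⇒ R = (0, 1/6)
5. K is where the line through R parallel to UV meets line EL ⇒ K = (39/32, 149/192)
K = E + t·(L−E) with t = 13/24, so EK:KL = t:(1−t) = 13/24:11/24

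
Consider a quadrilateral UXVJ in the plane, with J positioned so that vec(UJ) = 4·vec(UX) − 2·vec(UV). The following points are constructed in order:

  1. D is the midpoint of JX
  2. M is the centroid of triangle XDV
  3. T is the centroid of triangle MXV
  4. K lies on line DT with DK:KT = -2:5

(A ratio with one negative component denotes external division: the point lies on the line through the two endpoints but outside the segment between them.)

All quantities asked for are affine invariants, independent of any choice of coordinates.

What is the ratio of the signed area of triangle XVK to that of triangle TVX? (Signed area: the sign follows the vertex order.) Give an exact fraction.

[XVK]:[TVX] = -43/3

Work in coordinates with U = (0, 0), X = (1, 0), V = (0, 1), J = (4, -2).
1. D is the midpoint of JX ⇒ D = (5/2, -1)
2. M is the centroid of triangle XDV ⇒ M = (7/6, 0)
3. T is the centroid of triangle MXV ⇒ T = (13/18, 1/3)
4. K lies on line DT with DK:KT = -2:5 ⇒ K = (199/54, -17/9)
2·[XVK] = -43/54, 2·[TVX] = 1/18
[XVK]:[TVX] = -43/54:1/18 = -43/3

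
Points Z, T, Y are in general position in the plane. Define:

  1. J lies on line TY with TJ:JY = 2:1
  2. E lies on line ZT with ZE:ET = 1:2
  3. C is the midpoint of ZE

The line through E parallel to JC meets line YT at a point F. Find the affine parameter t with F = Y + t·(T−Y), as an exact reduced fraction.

Choose coordinates Z = (0, 0), T = (1, 0), Y = (0, 1).
1. J lies on line TY with TJ:JY = 2:1 ⇒ J = (1/3, 2/3)
2. E lies on line ZT with ZE:ET = 1:2 ⇒ E = (1/3, 0)
3. C is the midpoint of ZE ⇒ C = (1/6, 0)
through E parallel to JC: direction (-1/6, -2/3); meets YT at F = (7/15, 8/15)
F = Y + t·(T−Y) with t = 7/15

t = 7/15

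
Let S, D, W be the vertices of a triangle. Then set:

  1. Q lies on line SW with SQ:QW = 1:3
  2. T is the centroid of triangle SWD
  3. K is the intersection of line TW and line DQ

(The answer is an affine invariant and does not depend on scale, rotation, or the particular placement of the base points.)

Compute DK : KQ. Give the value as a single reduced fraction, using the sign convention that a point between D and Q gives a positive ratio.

DK:KQ = 4/3

Work in coordinates with S = (0, 0), D = (1, 0), W = (0, 1).
1. Q lies on line SW with SQ:QW = 1:3 ⇒ Q = (0, 1/4)
2. T is the centroid of triangle SWD ⇒ T = (1/3, 1/3)
3. K is the intersection of line TW and line DQ ⇒ K = (3/7, 1/7)
K = D + t·(Q−D) with t = 4/7, so DK:KQ = t:(1−t) = 4/7:3/7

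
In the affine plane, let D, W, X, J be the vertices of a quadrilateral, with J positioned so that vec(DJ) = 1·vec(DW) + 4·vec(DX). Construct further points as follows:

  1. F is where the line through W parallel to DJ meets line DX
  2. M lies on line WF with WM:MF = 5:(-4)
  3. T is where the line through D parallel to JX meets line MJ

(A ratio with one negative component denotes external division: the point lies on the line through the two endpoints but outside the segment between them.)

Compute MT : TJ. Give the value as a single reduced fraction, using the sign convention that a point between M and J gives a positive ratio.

MT:TJ = 8

Work in coordinates with D = (0, 0), W = (1, 0), X = (0, 1), J = (1, 4).
1. F is where the line through W parallel to DJ meets line DX ⇒ F = (0, -4)
2. M lies on line WF with WM:MF = 5:(-4) ⇒ M = (-4, -20)
3. T is where the line through D parallel to JX meets line MJ ⇒ T = (4/9, 4/3)
T = M + t·(J−M) with t = 8/9, so MT:TJ = t:(1−t) = 8/9:1/9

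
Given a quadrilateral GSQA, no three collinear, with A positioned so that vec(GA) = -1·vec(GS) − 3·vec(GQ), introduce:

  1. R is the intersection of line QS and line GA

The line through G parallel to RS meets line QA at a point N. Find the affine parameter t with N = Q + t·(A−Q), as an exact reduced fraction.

t = 1/5

Work in coordinates with G = (0, 0), S = (1, 0), Q = (0, 1), A = (-1, -3).
1. R is the intersection of line QS and line GA ⇒ R = (1/4, 3/4)
through G parallel to RS: direction (3/4, -3/4); meets QA at N = (-1/5, 1/5)
N = Q + t·(A−Q) with t = 1/5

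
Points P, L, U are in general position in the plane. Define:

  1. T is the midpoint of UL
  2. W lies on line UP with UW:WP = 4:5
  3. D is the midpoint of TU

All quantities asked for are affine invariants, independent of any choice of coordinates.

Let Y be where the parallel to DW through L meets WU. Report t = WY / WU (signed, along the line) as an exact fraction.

Set P = (0, 0), L = (1, 0), U = (0, 1); any affine frame gives the same invariant.
1. T is the midpoint of UL ⇒ T = (1/2, 1/2)
2. W lies on line UP with UW:WP = 4:5 ⇒ W = (0, 5/9)
3. D is the midpoint of TU ⇒ D = (1/4, 3/4)
through L parallel to DW: direction (-1/4, -7/36); meets WU at Y = (0, -7/9)
Y = W + t·(U−W) with t = -3

t = -3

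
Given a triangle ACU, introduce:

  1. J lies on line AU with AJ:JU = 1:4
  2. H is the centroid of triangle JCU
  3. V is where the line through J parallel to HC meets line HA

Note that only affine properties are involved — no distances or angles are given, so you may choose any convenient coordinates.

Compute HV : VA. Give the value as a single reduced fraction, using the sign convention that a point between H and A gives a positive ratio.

HV:VA = 2

Set A = (0, 0), C = (1, 0), U = (0, 1); any affine frame gives the same invariant.
1. J lies on line AU with AJ:JU = 1:4 ⇒ J = (0, 1/5)
2. H is the centroid of triangle JCU ⇒ H = (1/3, 2/5)
3. V is where the line through J parallel to HC meets line HA ⇒ V = (1/9, 2/15)
V = H + t·(A−H) with t = 2/3, so HV:VA = t:(1−t) = 2/3:1/3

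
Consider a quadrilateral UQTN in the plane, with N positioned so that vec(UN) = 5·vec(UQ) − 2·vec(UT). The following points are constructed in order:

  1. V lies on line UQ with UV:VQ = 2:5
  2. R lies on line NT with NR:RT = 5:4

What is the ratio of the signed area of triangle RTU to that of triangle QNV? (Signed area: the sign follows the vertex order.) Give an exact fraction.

[RTU]:[QNV] = -14/9

Choose coordinates U = (0, 0), Q = (1, 0), T = (0, 1), N = (5, -2).
1. V lies on line UQ with UV:VQ = 2:5 ⇒ V = (2/7, 0)
2. R lies on line NT with NR:RT = 5:4 ⇒ R = (20/9, -1/3)
2·[RTU] = 20/9, 2·[QNV] = -10/7
[RTU]:[QNV] = 20/9:-10/7 = -14/9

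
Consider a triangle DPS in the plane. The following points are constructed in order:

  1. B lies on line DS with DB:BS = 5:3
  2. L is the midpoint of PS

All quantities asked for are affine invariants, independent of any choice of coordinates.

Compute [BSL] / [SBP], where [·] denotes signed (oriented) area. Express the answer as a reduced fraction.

[BSL]:[SBP] = -1/2

Assign D = (0, 0), P = (1, 0), S = (0, 1) — the answer is frame-independent, so this choice is without loss of generality.
1. B lies on line DS with DB:BS = 5:3 ⇒ B = (0, 5/8)
2. L is the midpoint of PS ⇒ L = (1/2, 1/2)
2·[BSL] = -3/16, 2·[SBP] = 3/8
[BSL]:[SBP] = -3/16:3/8 = -1/2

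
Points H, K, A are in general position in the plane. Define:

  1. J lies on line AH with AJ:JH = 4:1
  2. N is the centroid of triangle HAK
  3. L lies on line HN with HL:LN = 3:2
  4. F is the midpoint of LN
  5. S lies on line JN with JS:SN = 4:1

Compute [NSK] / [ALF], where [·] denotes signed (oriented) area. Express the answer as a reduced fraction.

[NSK]:[ALF] = 3/5

Choose coordinates H = (0, 0), K = (1, 0), A = (0, 1).
1. J lies on line AH with AJ:JH = 4:1 ⇒ J = (0, 1/5)
2. N is the centroid of triangle HAK ⇒ N = (1/3, 1/3)
3. L lies on line HN with HL:LN = 3:2 ⇒ L = (1/5, 1/5)
4. F is the midpoint of LN ⇒ F = (4/15, 4/15)
5. S lies on line JN with JS:SN = 4:1 ⇒ S = (4/15, 23/75)
2·[NSK] = 1/25, 2·[ALF] = 1/15
[NSK]:[ALF] = 1/25:1/15 = 3/5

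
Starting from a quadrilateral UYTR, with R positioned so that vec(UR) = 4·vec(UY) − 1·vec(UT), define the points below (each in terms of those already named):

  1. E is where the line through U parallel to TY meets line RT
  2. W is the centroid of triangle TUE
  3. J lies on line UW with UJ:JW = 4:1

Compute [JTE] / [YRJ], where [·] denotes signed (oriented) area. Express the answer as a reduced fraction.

[JTE]:[YRJ] = 14/13

Set U = (0, 0), Y = (1, 0), T = (0, 1), R = (4, -1); any affine frame gives the same invariant.
1. E is where the line through U parallel to TY meets line RT ⇒ E = (-2, 2)
2. W is the centroid of triangle TUE ⇒ W = (-2/3, 1)
3. J lies on line UW with UJ:JW = 4:1 ⇒ J = (-8/15, 4/5)
2·[JTE] = 14/15, 2·[YRJ] = 13/15
[JTE]:[YRJ] = 14/15:13/15 = 14/13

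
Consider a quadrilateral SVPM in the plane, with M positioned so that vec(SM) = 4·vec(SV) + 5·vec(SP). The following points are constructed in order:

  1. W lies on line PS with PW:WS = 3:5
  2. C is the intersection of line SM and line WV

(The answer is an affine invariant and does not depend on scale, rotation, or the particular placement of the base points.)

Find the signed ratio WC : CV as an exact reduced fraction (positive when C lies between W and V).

Assign S = (0, 0), V = (1, 0), P = (0, 1), M = (4, 5) — the answer is frame-independent, so this choice is without loss of generality.
1. W lies on line PS with PW:WS = 3:5 ⇒ W = (0, 5/8)
2. C is the intersection of line SM and line WV ⇒ C = (1/3, 5/12)
C = W + t·(V−W) with t = 1/3, so WC:CV = t:(1−t) = 1/3:2/3

WC:CV = 1/2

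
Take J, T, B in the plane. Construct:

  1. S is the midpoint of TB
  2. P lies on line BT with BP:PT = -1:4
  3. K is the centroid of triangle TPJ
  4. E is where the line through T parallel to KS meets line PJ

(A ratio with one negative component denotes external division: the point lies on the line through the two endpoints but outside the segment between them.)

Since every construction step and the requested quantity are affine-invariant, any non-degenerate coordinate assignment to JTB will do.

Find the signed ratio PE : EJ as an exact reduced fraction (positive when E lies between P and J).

Assign J = (0, 0), T = (1, 0), B = (0, 1) — the answer is frame-independent, so this choice is without loss of generality.
1. S is the midpoint of TB ⇒ S = (1/2, 1/2)
2. P lies on line BT with BP:PT = -1:4 ⇒ P = (-1/3, 4/3)
3. K is the centroid of triangle TPJ ⇒ K = (2/9, 4/9)
4. E is where the line through T parallel to KS meets line PJ ⇒ E = (1/21, -4/21)
E = P + t·(J−P) with t = 8/7, so PE:EJ = t:(1−t) = 8/7:-1/7

PE:EJ = -8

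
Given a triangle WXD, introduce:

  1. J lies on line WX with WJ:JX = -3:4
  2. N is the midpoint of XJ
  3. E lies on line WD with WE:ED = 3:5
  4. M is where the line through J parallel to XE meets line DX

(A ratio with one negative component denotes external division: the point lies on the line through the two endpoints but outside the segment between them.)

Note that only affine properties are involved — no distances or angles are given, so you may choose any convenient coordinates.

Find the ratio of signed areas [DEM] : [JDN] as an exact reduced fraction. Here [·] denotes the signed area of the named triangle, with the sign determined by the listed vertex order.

Assign W = (0, 0), X = (1, 0), D = (0, 1) — the answer is frame-independent, so this choice is without loss of generality.
1. J lies on line WX with WJ:JX = -3:4 ⇒ J = (-3, 0)
2. N is the midpoint of XJ ⇒ N = (-1, 0)
3. E lies on line WD with WE:ED = 3:5 ⇒ E = (0, 3/8)
4. M is where the line through J parallel to XE meets line DX ⇒ M = (17/5, -12/5)
2·[DEM] = 17/8, 2·[JDN] = -2
[DEM]:[JDN] = 17/8:-2 = -17/16

[DEM]:[JDN] = -17/16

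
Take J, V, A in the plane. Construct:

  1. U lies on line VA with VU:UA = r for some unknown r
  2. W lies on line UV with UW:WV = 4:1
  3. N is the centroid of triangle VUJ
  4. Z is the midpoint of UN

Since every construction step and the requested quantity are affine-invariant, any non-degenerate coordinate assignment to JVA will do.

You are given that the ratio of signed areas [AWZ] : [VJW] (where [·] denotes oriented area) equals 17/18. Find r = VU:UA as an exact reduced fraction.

Assign J = (0, 0), V = (1, 0), A = (0, 1) — the answer is frame-independent, so this choice is without loss of generality.
1. With VU:UA = r, write λ = r/(r+1) so U = V + λ·(A−V); U is affine-linear in λ
2. W lies on line UV with UW:WV = 4:1 ⇒ W is an affine combination of earlier points and hence also affine-linear in λ
3. N is the centroid of triangle VUJ ⇒ N is an affine combination of earlier points and hence also affine-linear in λ
4. Z is the midpoint of UN ⇒ Z is an affine combination of earlier points and hence also affine-linear in λ
Every point depending on U is an affine combination of U and λ-independent points, so each such coordinate is linear in λ; the λ² term in each signed area is a multiple of (A−V)×(A−V) = 0, so 2·[AWZ] and 2·[VJW] are each linear in λ. Evaluating at λ=0 and λ=1:
  2·[AWZ] = 1/30·λ − 1/6,   2·[VJW] = -1/5·λ
So [AWZ]:[VJW] = (1/30·λ − 1/6) / (-1/5·λ). Setting this equal to 17/18:
  1/30·λ − 1/6 = 17/18·(-1/5·λ)  ⇒  λ = 3/4
Then r = λ/(1−λ) = (3/4)/(1/4) = 3. Check: with r = 3, U = (1/4, 3/4) and [AWZ]:[VJW] = 17/18 as required.

r = 3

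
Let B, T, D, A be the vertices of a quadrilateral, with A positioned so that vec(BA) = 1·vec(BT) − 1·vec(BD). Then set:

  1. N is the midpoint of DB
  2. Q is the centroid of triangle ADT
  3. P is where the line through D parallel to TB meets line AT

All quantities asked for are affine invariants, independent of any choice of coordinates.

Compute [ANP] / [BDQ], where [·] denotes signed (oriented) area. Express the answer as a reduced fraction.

Choose coordinates B = (0, 0), T = (1, 0), D = (0, 1), A = (1, -1).
1. N is the midpoint of DB ⇒ N = (0, 1/2)
2. Q is the centroid of triangle ADT ⇒ Q = (2/3, 0)
3. P is where the line through D parallel to TB meets line AT ⇒ P = (1, 1)
2·[ANP] = -2, 2·[BDQ] = -2/3
[ANP]:[BDQ] = -2:-2/3 = 3

[ANP]:[BDQ] = 3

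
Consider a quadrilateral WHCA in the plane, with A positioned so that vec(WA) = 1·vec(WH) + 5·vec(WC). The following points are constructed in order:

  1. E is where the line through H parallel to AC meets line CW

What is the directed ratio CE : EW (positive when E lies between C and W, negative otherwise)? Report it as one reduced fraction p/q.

CE:EW = -5/4

Choose coordinates W = (0, 0), H = (1, 0), C = (0, 1), A = (1, 5).
1. E is where the line through H parallel to AC meets line CW ⇒ E = (0, -4)
E = C + t·(W−C) with t = 5, so CE:EW = t:(1−t) = 5:-4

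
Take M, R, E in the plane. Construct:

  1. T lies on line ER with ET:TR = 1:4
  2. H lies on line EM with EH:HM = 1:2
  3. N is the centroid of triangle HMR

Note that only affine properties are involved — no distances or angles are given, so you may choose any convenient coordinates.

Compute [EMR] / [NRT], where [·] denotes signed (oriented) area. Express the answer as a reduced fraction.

[EMR]:[NRT] = 45/16

Work in coordinates with M = (0, 0), R = (1, 0), E = (0, 1).
1. T lies on line ER with ET:TR = 1:4 ⇒ T = (1/5, 4/5)
2. H lies on line EM with EH:HM = 1:2 ⇒ H = (0, 2/3)
3. N is the centroid of triangle HMR ⇒ N = (1/3, 2/9)
2·[EMR] = 1, 2·[NRT] = 16/45
[EMR]:[NRT] = 1:16/45 = 45/16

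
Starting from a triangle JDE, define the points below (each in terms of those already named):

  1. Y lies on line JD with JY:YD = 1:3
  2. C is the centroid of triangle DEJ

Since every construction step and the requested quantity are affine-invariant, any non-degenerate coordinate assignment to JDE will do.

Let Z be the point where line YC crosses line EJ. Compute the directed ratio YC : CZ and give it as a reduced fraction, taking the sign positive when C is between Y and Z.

Set J = (0, 0), D = (1, 0), E = (0, 1); any affine frame gives the same invariant.
1. Y lies on line JD with JY:YD = 1:3 ⇒ Y = (1/4, 0)
2. C is the centroid of triangle DEJ ⇒ C = (1/3, 1/3)
line YC meets EJ at Z = (0, -1)
C = Y + t·(Z−Y) with t = -1/3, so YC:CZ = -1/3:4/3

YC:CZ = -1/4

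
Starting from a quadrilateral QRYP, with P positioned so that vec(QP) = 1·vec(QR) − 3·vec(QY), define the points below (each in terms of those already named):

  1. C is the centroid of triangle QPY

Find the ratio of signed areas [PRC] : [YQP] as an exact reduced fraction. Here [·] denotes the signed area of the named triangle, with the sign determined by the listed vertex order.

[PRC]:[YQP] = 2

Choose coordinates Q = (0, 0), R = (1, 0), Y = (0, 1), P = (1, -3).
1. C is the centroid of triangle QPY ⇒ C = (1/3, -2/3)
2·[PRC] = 2, 2·[YQP] = 1
[PRC]:[YQP] = 2:1 = 2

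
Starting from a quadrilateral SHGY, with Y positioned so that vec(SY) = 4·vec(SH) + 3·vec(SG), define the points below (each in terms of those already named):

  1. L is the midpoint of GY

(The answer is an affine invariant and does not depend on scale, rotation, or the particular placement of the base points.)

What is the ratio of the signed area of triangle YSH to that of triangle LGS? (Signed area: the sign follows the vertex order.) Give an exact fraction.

[YSH]:[LGS] = 3/2

Work in coordinates with S = (0, 0), H = (1, 0), G = (0, 1), Y = (4, 3).
1. L is the midpoint of GY ⇒ L = (2, 2)
2·[YSH] = 3, 2·[LGS] = 2
[YSH]:[LGS] = 3:2 = 3/2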